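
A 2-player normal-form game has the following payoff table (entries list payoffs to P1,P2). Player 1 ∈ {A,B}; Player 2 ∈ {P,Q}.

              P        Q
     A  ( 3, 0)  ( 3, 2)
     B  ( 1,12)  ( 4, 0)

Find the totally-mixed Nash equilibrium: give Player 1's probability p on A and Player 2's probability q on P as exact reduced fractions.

P1 indiff ⇒ q·3+(1-q)·3 = q·1+(1-q)·4 ⇒ q(2) = (1-q)(1) ⇒ q = 1/3
P2 indiff ⇒ p·0+(1-p)·12 = p·2+(1-p)·0 ⇒ p(-2) = (1-p)(-12) ⇒ p = 6/7

(p,q) = (6/7, 1/3)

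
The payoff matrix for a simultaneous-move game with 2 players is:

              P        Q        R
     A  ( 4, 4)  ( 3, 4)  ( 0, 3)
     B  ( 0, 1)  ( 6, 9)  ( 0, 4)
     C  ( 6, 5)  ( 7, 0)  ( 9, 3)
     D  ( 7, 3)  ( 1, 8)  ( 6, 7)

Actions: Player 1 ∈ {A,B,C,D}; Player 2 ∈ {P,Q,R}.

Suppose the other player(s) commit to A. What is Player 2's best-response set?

P2 best: {P,Q}

u_2(P vs A) = 4
u_2(Q vs A) = 4
u_2(R vs A) = 3
max payoff 4 at {P,Q}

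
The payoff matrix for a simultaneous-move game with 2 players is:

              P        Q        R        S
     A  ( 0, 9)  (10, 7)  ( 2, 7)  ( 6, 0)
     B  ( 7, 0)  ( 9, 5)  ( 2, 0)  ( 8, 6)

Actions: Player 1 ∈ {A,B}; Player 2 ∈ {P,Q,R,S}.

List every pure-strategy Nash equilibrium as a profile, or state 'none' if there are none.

NE set: (B,S)

(A,P): not NE [P1→B gives 7>0]
(A,Q): not NE [P2→P gives 9>7]
(A,R): not NE [P2→P gives 9>7]
(A,S): not NE [P1→B gives 8>6; P2→P gives 9>0]
(B,P): not NE [P2→S gives 6>0]
(B,Q): not NE [P1→A gives 10>9; P2→S gives 6>5]
(B,R): not NE [P2→S gives 6>0]
(B,S): NE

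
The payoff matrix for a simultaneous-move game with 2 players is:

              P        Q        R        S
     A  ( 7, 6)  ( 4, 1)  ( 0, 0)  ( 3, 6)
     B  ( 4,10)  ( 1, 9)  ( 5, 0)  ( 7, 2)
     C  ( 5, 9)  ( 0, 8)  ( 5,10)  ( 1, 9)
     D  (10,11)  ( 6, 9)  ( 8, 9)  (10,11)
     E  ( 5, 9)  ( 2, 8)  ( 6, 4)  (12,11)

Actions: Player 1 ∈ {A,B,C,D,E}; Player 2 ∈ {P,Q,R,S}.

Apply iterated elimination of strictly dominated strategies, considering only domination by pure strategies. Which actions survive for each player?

P1 drop A (D beats it: P:10>7 Q:6>4 R:8>0 S:10>3)
P1 drop B (D beats it: P:10>4 Q:6>1 R:8>5 S:10>7)
P1 drop C (D beats it: P:10>5 Q:6>0 R:8>5 S:10>1)
P2 drop Q (P beats it: D:11>9 E:9>8)
P2 drop R (P beats it: D:11>9 E:9>4)
P1→{D,E} P2→{P,S}

IESDS → P1:{D,E} P2:{P,S}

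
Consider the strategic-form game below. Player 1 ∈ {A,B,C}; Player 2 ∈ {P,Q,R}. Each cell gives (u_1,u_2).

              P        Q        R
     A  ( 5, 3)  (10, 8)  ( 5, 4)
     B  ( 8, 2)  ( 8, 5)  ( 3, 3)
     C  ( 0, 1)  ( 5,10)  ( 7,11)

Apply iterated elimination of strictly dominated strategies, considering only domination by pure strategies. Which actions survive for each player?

IESDS → P1:{A,C} P2:{Q,R}

P2 drop P (Q beats it: A:8>3 B:5>2 C:10>1)
P1 drop B (A beats it: Q:10>8 R:5>3)
P1→{A,C} P2→{Q,R}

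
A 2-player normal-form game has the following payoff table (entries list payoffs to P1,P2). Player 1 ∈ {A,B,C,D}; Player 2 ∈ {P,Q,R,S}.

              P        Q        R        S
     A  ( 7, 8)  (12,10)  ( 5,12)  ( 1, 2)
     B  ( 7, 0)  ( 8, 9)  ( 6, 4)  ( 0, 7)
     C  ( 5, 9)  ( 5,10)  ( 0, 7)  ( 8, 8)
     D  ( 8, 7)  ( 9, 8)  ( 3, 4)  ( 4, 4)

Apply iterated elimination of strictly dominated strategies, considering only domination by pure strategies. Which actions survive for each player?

P2 drop P (Q beats it: A:10>8 B:9>0 C:10>9 D:8>7)
P2 drop S (Q beats it: A:10>2 B:9>7 C:10>8 D:8>4)
P1 drop C (A beats it: Q:12>5 R:5>0)
P1 drop D (A beats it: Q:12>9 R:5>3)
P1→{A,B} P2→{Q,R}

Remaining: P1:{A,B} P2:{Q,R}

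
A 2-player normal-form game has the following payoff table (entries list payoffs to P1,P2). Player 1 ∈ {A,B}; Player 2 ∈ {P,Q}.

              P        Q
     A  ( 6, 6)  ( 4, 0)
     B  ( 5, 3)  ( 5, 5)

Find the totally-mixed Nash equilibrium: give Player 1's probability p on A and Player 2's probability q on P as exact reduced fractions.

p=1/4, q=1/2

P1 indiff ⇒ q·6+(1-q)·4 = q·5+(1-q)·5 ⇒ q(1) = (1-q)(1) ⇒ q = 1/2
P2 indiff ⇒ p·6+(1-p)·3 = p·0+(1-p)·5 ⇒ p(6) = (1-p)(2) ⇒ p = 1/4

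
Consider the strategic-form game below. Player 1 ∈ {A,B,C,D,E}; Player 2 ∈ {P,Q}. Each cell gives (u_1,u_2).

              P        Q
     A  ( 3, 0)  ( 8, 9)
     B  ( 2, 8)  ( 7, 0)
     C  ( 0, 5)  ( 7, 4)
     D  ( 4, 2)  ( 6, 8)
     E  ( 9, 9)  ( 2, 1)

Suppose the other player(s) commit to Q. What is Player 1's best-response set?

u_1(A vs Q) = 8
u_1(B vs Q) = 7
u_1(C vs Q) = 7
u_1(D vs Q) = 6
u_1(E vs Q) = 2
max payoff 8 at {A}

P1 best: {A}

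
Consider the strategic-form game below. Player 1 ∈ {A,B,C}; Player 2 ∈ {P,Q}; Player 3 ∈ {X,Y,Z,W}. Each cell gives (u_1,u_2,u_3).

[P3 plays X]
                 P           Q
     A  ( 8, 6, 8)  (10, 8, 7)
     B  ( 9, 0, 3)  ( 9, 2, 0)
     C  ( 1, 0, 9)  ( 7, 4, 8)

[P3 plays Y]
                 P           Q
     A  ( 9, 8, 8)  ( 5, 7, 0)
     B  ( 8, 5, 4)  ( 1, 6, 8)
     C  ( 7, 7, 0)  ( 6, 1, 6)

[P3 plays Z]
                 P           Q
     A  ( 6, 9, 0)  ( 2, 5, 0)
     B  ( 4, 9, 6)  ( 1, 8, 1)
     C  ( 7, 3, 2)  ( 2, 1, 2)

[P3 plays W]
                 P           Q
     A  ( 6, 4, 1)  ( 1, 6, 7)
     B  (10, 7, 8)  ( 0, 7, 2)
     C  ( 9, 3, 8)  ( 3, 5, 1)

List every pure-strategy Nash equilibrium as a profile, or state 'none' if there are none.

(A,P,X): not NE [P1→B gives 9>8; P2→Q gives 8>6]
(A,P,Y): NE
(A,P,Z): not NE [P1→C gives 7>6; P3→Y gives 8>0]
(A,P,W): not NE [P1→B gives 10>6; P2→Q gives 6>4; P3→Y gives 8>1]
(A,Q,X): NE
(A,Q,Y): not NE [P1→C gives 6>5; P2→P gives 8>7; P3→W gives 7>0]
(A,Q,Z): not NE [P2→P gives 9>5; P3→W gives 7>0]
(A,Q,W): not NE [P1→C gives 3>1]
(B,P,X): not NE [P2→Q gives 2>0; P3→W gives 8>3]
(B,P,Y): not NE [P1→A gives 9>8; P2→Q gives 6>5; P3→W gives 8>4]
(B,P,Z): not NE [P1→C gives 7>4; P3→W gives 8>6]
(B,P,W): NE
(B,Q,X): not NE [P1→A gives 10>9; P3→Y gives 8>0]
(B,Q,Y): not NE [P1→C gives 6>1]
(B,Q,Z): not NE [P1→C gives 2>1; P2→P gives 9>8; P3→Y gives 8>1]
(B,Q,W): not NE [P1→C gives 3>0; P3→Y gives 8>2]
(C,P,X): not NE [P1→B gives 9>1; P2→Q gives 4>0]
(C,P,Y): not NE [P1→A gives 9>7; P3→X gives 9>0]
(C,P,Z): not NE [P3→X gives 9>2]
(C,P,W): not NE [P1→B gives 10>9; P2→Q gives 5>3; P3→X gives 9>8]
(C,Q,X): not NE [P1→A gives 10>7]
(C,Q,Y): not NE [P2→P gives 7>1; P3→X gives 8>6]
(C,Q,Z): not NE [P2→P gives 3>1; P3→X gives 8>2]
(C,Q,W): not NE [P3→X gives 8>1]

PSNE = {(A,P,Y), (A,Q,X), (B,P,W)}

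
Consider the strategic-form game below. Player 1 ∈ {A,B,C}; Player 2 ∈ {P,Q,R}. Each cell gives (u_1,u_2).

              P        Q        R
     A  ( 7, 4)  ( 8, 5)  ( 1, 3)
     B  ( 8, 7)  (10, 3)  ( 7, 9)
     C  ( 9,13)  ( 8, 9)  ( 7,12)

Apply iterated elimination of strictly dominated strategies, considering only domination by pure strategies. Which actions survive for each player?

Remaining: P1:{B,C} P2:{P,R}

P1 drop A (B beats it: P:8>7 Q:10>8 R:7>1)
P2 drop Q (P beats it: B:7>3 C:13>9)
P1→{B,C} P2→{P,R}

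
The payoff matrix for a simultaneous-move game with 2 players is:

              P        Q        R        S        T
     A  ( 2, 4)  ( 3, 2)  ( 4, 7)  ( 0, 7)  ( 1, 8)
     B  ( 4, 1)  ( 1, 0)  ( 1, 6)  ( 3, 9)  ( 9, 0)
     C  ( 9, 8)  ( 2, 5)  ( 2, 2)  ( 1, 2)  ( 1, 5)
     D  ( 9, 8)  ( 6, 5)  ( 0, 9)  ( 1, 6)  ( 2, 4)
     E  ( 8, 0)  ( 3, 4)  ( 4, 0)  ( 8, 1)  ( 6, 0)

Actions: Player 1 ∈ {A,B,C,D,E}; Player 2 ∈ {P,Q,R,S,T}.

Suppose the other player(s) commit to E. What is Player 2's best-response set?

u_2(P vs E) = 0
u_2(Q vs E) = 4
u_2(R vs E) = 0
u_2(S vs E) = 1
u_2(T vs E) = 0
max payoff 4 at {Q}

BR_2 = {Q}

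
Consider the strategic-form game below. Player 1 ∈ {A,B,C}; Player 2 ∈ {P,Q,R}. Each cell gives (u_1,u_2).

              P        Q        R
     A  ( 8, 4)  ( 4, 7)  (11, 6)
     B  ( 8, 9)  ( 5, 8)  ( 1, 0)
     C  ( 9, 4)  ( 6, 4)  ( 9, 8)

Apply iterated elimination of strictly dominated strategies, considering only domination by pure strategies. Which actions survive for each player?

P1 drop B (C beats it: P:9>8 Q:6>5 R:9>1)
P2 drop P (R beats it: A:6>4 C:8>4)
P1→{A,C} P2→{Q,R}

Survivors P1:{A,C} P2:{Q,R}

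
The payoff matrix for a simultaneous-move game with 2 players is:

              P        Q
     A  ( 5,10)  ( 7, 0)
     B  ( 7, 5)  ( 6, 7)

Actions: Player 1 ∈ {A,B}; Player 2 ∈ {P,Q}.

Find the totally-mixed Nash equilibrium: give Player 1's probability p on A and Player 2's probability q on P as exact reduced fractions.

P1 mixes 1/6 on A; P2 mixes 1/3 on P

P1 indiff ⇒ q·5+(1-q)·7 = q·7+(1-q)·6 ⇒ q(-2) = (1-q)(-1) ⇒ q = 1/3
P2 indiff ⇒ p·10+(1-p)·5 = p·0+(1-p)·7 ⇒ p(10) = (1-p)(2) ⇒ p = 1/6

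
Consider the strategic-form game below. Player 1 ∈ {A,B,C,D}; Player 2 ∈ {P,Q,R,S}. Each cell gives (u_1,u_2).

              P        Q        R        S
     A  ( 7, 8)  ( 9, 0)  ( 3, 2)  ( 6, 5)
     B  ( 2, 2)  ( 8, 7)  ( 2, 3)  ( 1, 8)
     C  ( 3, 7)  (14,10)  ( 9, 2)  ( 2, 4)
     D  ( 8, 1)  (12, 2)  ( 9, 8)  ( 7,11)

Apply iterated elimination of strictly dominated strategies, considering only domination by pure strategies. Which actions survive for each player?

IESDS → P1:{C,D} P2:{Q,S}

P1 drop A (D beats it: P:8>7 Q:12>9 R:9>3 S:7>6)
P1 drop B (C beats it: P:3>2 Q:14>8 R:9>2 S:2>1)
P2 drop P (Q beats it: C:10>7 D:2>1)
P2 drop R (S beats it: C:4>2 D:11>8)
P1→{C,D} P2→{Q,S}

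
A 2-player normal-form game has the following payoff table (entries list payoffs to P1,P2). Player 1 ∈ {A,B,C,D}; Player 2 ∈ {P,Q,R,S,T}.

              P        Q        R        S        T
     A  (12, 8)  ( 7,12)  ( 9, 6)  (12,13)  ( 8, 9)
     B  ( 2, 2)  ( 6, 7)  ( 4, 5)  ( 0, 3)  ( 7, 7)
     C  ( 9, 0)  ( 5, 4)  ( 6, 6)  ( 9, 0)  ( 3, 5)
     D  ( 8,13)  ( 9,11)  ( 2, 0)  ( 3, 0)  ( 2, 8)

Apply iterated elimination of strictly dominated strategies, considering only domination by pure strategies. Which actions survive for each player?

P1 drop B (A beats it: P:12>2 Q:7>6 R:9>4 S:12>0 T:8>7)
P1 drop C (A beats it: P:12>9 Q:7>5 R:9>6 S:12>9 T:8>3)
P2 drop R (P beats it: A:8>6 D:13>0)
P2 drop T (Q beats it: A:12>9 D:11>8)
P1→{A,D} P2→{P,Q,S}

Remaining: P1:{A,D} P2:{P,Q,S}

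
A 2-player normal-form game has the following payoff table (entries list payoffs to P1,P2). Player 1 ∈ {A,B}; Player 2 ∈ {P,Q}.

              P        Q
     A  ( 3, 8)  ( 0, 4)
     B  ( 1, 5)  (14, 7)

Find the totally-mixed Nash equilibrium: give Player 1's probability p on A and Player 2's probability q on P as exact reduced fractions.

P1 mixes 1/3 on A; P2 mixes 7/8 on P

P1 indiff ⇒ q·3+(1-q)·0 = q·1+(1-q)·14 ⇒ q(2) = (1-q)(14) ⇒ q = 7/8
P2 indiff ⇒ p·8+(1-p)·5 = p·4+(1-p)·7 ⇒ p(4) = (1-p)(2) ⇒ p = 1/3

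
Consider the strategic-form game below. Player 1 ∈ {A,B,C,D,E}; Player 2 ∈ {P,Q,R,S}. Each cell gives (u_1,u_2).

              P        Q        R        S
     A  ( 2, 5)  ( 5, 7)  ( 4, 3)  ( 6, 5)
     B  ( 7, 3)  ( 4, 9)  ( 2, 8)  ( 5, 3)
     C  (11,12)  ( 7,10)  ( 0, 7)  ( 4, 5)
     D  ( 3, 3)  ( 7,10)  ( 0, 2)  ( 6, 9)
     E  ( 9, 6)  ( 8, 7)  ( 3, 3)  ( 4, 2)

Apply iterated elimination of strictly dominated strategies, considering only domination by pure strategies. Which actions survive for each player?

Remaining: P1:{C,E} P2:{P,Q}

P2 drop R (Q beats it: A:7>3 B:9>8 C:10>7 D:10>2 E:7>3)
P2 drop S (Q beats it: A:7>5 B:9>3 C:10>5 D:10>9 E:7>2)
P1 drop A (C beats it: P:11>2 Q:7>5)
P1 drop B (C beats it: P:11>7 Q:7>4)
P1 drop D (E beats it: P:9>3 Q:8>7)
P1→{C,E} P2→{P,Q}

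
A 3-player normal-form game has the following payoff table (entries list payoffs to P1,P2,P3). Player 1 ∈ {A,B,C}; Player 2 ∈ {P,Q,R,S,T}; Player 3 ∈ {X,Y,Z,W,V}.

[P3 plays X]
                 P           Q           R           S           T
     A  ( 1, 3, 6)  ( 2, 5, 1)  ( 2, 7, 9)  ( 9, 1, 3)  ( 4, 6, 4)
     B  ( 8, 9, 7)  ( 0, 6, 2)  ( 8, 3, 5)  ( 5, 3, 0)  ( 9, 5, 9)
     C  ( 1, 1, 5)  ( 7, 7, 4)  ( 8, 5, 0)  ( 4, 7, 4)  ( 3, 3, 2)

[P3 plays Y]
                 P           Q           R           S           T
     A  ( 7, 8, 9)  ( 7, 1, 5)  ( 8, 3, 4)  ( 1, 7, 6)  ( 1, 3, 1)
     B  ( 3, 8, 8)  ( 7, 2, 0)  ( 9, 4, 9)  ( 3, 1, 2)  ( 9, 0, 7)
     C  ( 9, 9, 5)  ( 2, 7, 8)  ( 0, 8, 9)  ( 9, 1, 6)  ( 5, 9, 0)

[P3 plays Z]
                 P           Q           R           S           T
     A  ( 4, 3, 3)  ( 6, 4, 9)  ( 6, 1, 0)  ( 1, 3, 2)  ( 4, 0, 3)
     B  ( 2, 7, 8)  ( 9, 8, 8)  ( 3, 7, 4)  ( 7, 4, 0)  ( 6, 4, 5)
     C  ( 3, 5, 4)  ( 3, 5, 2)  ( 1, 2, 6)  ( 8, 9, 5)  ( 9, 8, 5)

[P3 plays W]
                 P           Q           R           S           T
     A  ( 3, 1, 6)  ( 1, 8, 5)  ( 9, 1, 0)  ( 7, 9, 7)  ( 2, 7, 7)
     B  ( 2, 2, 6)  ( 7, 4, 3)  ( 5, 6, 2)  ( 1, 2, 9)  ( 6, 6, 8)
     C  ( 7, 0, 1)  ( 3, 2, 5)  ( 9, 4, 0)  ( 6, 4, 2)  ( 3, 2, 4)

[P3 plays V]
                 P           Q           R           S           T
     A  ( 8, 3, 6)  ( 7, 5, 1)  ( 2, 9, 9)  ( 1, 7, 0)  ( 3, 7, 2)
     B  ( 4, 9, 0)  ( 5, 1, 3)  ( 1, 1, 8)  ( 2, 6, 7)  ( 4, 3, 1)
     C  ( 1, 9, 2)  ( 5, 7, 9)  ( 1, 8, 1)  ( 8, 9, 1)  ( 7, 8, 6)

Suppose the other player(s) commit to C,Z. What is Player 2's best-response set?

argmax u_2 = {S}

u_2(P vs C,Z) = 5
u_2(Q vs C,Z) = 5
u_2(R vs C,Z) = 2
u_2(S vs C,Z) = 9
u_2(T vs C,Z) = 8
max payoff 9 at {S}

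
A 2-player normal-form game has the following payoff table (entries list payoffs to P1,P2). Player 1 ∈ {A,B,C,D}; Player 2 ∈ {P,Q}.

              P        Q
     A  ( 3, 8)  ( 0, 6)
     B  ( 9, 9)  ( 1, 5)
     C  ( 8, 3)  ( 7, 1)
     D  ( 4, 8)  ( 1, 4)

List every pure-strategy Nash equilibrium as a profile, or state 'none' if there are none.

PSNE = {(B,P)}

(A,P): not NE [P1→B gives 9>3]
(A,Q): not NE [P1→C gives 7>0; P2→P gives 8>6]
(B,P): NE
(B,Q): not NE [P1→C gives 7>1; P2→P gives 9>5]
(C,P): not NE [P1→B gives 9>8]
(C,Q): not NE [P2→P gives 3>1]
(D,P): not NE [P1→B gives 9>4]
(D,Q): not NE [P1→C gives 7>1; P2→P gives 8>4]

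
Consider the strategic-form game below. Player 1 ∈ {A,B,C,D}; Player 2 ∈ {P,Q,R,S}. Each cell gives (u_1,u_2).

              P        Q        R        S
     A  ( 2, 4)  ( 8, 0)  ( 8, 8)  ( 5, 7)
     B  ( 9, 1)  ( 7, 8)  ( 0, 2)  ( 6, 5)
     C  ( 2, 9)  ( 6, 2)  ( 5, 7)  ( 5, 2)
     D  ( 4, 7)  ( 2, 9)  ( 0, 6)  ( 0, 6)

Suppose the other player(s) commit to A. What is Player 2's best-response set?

BR_2 = {R}

u_2(P vs A) = 4
u_2(Q vs A) = 0
u_2(R vs A) = 8
u_2(S vs A) = 7
max payoff 8 at {R}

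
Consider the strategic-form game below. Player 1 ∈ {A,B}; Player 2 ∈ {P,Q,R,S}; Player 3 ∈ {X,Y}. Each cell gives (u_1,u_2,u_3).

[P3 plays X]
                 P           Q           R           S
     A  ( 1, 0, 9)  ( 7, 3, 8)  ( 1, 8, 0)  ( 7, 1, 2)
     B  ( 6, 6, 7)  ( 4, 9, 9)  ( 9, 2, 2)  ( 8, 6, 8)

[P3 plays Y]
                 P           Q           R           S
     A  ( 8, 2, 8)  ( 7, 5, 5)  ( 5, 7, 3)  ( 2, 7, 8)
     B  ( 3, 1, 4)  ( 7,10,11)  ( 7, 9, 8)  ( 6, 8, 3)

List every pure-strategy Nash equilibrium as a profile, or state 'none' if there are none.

PSNE = {(B,Q,Y)}

(A,P,X): not NE [P1→B gives 6>1; P2→R gives 8>0]
(A,P,Y): not NE [P2→S gives 7>2; P3→X gives 9>8]
(A,Q,X): not NE [P2→R gives 8>3]
(A,Q,Y): not NE [P2→S gives 7>5; P3→X gives 8>5]
(A,R,X): not NE [P1→B gives 9>1; P3→Y gives 3>0]
(A,R,Y): not NE [P1→B gives 7>5]
(A,S,X): not NE [P1→B gives 8>7; P2→R gives 8>1; P3→Y gives 8>2]
(A,S,Y): not NE [P1→B gives 6>2]
(B,P,X): not NE [P2→Q gives 9>6]
(B,P,Y): not NE [P1→A gives 8>3; P2→Q gives 10>1; P3→X gives 7>4]
(B,Q,X): not NE [P1→A gives 7>4; P3→Y gives 11>9]
(B,Q,Y): NE
(B,R,X): not NE [P2→Q gives 9>2; P3→Y gives 8>2]
(B,R,Y): not NE [P2→Q gives 10>9]
(B,S,X): not NE [P2→Q gives 9>6]
(B,S,Y): not NE [P2→Q gives 10>8; P3→X gives 8>3]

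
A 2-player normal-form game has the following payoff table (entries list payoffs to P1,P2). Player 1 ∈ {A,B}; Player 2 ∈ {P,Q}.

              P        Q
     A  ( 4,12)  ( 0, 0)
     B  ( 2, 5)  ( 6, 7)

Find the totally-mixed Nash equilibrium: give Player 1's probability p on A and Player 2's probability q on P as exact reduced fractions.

P1 indiff ⇒ q·4+(1-q)·0 = q·2+(1-q)·6 ⇒ q(2) = (1-q)(6) ⇒ q = 3/4
P2 indiff ⇒ p·12+(1-p)·5 = p·0+(1-p)·7 ⇒ p(12) = (1-p)(2) ⇒ p = 1/7

P1 mixes 1/7 on A; P2 mixes 3/4 on P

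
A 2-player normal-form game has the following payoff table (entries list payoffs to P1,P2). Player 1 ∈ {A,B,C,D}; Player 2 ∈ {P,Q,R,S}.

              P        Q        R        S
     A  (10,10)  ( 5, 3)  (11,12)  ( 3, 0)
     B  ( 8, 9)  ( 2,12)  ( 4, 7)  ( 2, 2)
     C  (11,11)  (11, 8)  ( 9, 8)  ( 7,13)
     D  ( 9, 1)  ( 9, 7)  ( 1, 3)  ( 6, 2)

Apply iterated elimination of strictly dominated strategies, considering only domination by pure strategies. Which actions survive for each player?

P1 drop B (A beats it: P:10>8 Q:5>2 R:11>4 S:3>2)
P1 drop D (C beats it: P:11>9 Q:11>9 R:9>1 S:7>6)
P2 drop Q (P beats it: A:10>3 C:11>8)
P1→{A,C} P2→{P,R,S}

Survivors P1:{A,C} P2:{P,R,S}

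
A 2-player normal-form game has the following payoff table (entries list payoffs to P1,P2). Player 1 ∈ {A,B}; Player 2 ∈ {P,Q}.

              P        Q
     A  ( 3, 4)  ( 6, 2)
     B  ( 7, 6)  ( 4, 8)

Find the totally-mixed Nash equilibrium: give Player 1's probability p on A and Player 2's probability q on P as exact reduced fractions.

P1 indiff ⇒ q·3+(1-q)·6 = q·7+(1-q)·4 ⇒ q(-4) = (1-q)(-2) ⇒ q = 1/3
P2 indiff ⇒ p·4+(1-p)·6 = p·2+(1-p)·8 ⇒ p(2) = (1-p)(2) ⇒ p = 1/2

(p,q) = (1/2, 1/3)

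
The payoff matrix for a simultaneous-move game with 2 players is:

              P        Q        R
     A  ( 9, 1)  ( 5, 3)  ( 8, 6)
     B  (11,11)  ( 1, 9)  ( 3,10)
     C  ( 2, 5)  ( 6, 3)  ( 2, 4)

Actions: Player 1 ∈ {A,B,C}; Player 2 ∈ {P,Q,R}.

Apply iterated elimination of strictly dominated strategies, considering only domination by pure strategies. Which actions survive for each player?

IESDS → P1:{A,B} P2:{P,R}

P2 drop Q (R beats it: A:6>3 B:10>9 C:4>3)
P1 drop C (A beats it: P:9>2 R:8>2)
P1→{A,B} P2→{P,R}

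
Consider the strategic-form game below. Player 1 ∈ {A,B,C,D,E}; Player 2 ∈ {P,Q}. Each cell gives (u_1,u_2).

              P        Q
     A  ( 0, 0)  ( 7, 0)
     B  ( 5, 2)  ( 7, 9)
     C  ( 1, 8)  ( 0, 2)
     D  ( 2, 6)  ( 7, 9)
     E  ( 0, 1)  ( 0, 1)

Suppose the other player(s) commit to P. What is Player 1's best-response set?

u_1(A vs P) = 0
u_1(B vs P) = 5
u_1(C vs P) = 1
u_1(D vs P) = 2
u_1(E vs P) = 0
max payoff 5 at {B}

BR_1 = {B}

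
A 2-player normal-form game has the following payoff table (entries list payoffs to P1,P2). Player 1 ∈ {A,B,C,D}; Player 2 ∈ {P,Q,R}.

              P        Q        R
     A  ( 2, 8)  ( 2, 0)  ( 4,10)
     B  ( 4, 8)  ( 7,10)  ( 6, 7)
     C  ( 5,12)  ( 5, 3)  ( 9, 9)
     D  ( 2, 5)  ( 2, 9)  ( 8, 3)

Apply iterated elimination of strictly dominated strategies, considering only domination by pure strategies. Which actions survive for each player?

P1 drop A (B beats it: P:4>2 Q:7>2 R:6>4)
P1 drop D (C beats it: P:5>2 Q:5>2 R:9>8)
P2 drop R (P beats it: B:8>7 C:12>9)
P1→{B,C} P2→{P,Q}

Survivors P1:{B,C} P2:{P,Q}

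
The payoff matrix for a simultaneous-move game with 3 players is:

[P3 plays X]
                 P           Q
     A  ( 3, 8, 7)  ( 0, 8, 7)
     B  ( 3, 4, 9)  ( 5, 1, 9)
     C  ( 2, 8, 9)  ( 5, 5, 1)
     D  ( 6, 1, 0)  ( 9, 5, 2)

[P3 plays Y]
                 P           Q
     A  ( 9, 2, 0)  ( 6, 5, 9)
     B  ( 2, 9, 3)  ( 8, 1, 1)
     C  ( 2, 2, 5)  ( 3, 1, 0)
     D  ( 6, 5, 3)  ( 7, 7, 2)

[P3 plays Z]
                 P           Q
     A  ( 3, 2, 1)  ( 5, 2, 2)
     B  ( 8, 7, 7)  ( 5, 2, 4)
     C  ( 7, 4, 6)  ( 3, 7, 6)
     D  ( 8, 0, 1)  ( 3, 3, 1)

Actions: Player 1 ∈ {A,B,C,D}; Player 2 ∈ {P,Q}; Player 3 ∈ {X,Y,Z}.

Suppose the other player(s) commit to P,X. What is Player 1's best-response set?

P1 best: {D}

u_1(A vs P,X) = 3
u_1(B vs P,X) = 3
u_1(C vs P,X) = 2
u_1(D vs P,X) = 6
max payoff 6 at {D}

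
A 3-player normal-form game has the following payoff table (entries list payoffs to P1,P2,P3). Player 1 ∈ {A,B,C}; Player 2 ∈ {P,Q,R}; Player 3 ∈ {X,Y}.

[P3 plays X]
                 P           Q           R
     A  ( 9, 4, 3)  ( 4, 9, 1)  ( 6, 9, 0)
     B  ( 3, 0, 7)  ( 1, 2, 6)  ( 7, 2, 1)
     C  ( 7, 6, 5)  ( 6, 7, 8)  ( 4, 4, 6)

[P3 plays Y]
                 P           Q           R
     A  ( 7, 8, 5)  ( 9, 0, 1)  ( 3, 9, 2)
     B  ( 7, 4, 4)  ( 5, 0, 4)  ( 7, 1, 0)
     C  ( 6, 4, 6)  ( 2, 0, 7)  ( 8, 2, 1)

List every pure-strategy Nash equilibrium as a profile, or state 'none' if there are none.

Nash profiles: (B,R,X), (C,Q,X)

(A,P,X): not NE [P2→R gives 9>4; P3→Y gives 5>3]
(A,P,Y): not NE [P2→R gives 9>8]
(A,Q,X): not NE [P1→C gives 6>4]
(A,Q,Y): not NE [P2→R gives 9>0]
(A,R,X): not NE [P1→B gives 7>6; P3→Y gives 2>0]
(A,R,Y): not NE [P1→C gives 8>3]
(B,P,X): not NE [P1→A gives 9>3; P2→R gives 2>0]
(B,P,Y): not NE [P3→X gives 7>4]
(B,Q,X): not NE [P1→C gives 6>1]
(B,Q,Y): not NE [P1→A gives 9>5; P2→P gives 4>0; P3→X gives 6>4]
(B,R,X): NE
(B,R,Y): not NE [P1→C gives 8>7; P2→P gives 4>1; P3→X gives 1>0]
(C,P,X): not NE [P1→A gives 9>7; P2→Q gives 7>6; P3→Y gives 6>5]
(C,P,Y): not NE [P1→B gives 7>6]
(C,Q,X): NE
(C,Q,Y): not NE [P1→A gives 9>2; P2→P gives 4>0; P3→X gives 8>7]
(C,R,X): not NE [P1→B gives 7>4; P2→Q gives 7>4]
(C,R,Y): not NE [P2→P gives 4>2; P3→X gives 6>1]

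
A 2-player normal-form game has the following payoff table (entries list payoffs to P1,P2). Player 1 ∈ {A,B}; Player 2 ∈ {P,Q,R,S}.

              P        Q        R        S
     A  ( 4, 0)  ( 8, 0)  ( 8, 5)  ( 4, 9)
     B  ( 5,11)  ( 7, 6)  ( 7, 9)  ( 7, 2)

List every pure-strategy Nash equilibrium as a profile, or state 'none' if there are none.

(A,P): not NE [P1→B gives 5>4; P2→S gives 9>0]
(A,Q): not NE [P2→S gives 9>0]
(A,R): not NE [P2→S gives 9>5]
(A,S): not NE [P1→B gives 7>4]
(B,P): NE
(B,Q): not NE [P1→A gives 8>7; P2→P gives 11>6]
(B,R): not NE [P1→A gives 8>7; P2→P gives 11>9]
(B,S): not NE [P2→P gives 11>2]

NE set: (B,P)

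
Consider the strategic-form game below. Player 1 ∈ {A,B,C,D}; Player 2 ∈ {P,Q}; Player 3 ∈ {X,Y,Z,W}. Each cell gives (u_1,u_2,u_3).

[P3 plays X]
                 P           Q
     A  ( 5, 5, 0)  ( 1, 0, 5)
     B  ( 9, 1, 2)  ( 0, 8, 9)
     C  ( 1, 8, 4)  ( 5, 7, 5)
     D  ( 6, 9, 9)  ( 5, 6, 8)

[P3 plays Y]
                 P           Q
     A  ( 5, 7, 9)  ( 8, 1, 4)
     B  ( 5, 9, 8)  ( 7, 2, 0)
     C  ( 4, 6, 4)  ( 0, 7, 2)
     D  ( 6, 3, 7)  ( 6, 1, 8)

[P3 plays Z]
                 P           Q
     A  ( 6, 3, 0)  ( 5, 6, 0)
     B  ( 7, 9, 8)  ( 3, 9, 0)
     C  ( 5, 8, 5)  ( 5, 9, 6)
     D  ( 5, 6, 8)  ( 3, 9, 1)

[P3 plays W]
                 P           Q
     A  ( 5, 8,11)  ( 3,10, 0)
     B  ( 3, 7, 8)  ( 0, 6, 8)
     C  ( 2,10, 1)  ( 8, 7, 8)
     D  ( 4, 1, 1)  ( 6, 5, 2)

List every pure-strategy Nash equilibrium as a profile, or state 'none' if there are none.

PSNE = {(B,P,Z)}

(A,P,X): not NE [P1→B gives 9>5; P3→W gives 11>0]
(A,P,Y): not NE [P1→D gives 6>5; P3→W gives 11>9]
(A,P,Z): not NE [P1→B gives 7>6; P2→Q gives 6>3; P3→W gives 11>0]
(A,P,W): not NE [P2→Q gives 10>8]
(A,Q,X): not NE [P1→D gives 5>1; P2→P gives 5>0]
(A,Q,Y): not NE [P2→P gives 7>1; P3→X gives 5>4]
(A,Q,Z): not NE [P3→X gives 5>0]
(A,Q,W): not NE [P1→C gives 8>3; P3→X gives 5>0]
(B,P,X): not NE [P2→Q gives 8>1; P3→W gives 8>2]
(B,P,Y): not NE [P1→D gives 6>5]
(B,P,Z): NE
(B,P,W): not NE [P1→A gives 5>3]
(B,Q,X): not NE [P1→D gives 5>0]
(B,Q,Y): not NE [P1→A gives 8>7; P2→P gives 9>2; P3→X gives 9>0]
(B,Q,Z): not NE [P1→C gives 5>3; P3→X gives 9>0]
(B,Q,W): not NE [P1→C gives 8>0; P2→P gives 7>6; P3→X gives 9>8]
(C,P,X): not NE [P1→B gives 9>1; P3→Z gives 5>4]
(C,P,Y): not NE [P1→D gives 6>4; P2→Q gives 7>6; P3→Z gives 5>4]
(C,P,Z): not NE [P1→B gives 7>5; P2→Q gives 9>8]
(C,P,W): not NE [P1→A gives 5>2; P3→Z gives 5>1]
(C,Q,X): not NE [P2→P gives 8>7; P3→W gives 8>5]
(C,Q,Y): not NE [P1→A gives 8>0; P3→W gives 8>2]
(C,Q,Z): not NE [P3→W gives 8>6]
(C,Q,W): not NE [P2→P gives 10>7]
(D,P,X): not NE [P1→B gives 9>6]
(D,P,Y): not NE [P3→X gives 9>7]
(D,P,Z): not NE [P1→B gives 7>5; P2→Q gives 9>6; P3→X gives 9>8]
(D,P,W): not NE [P1→A gives 5>4; P2→Q gives 5>1; P3→X gives 9>1]
(D,Q,X): not NE [P2→P gives 9>6]
(D,Q,Y): not NE [P1→A gives 8>6; P2→P gives 3>1]
(D,Q,Z): not NE [P1→C gives 5>3; P3→Y gives 8>1]
(D,Q,W): not NE [P1→C gives 8>6; P3→Y gives 8>2]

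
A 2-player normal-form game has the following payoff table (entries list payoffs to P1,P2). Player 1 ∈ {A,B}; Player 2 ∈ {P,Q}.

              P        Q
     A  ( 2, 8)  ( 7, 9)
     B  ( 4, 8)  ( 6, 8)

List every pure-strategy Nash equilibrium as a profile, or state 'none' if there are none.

(A,P): not NE [P1→B gives 4>2; P2→Q gives 9>8]
(A,Q): NE
(B,P): NE
(B,Q): not NE [P1→A gives 7>6]

PSNE = {(A,Q), (B,P)}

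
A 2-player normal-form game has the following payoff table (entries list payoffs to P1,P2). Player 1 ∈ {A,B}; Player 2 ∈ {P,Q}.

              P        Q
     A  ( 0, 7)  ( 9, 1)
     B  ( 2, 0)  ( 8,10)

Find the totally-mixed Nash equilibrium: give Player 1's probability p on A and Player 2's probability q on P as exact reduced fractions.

(p,q) = (5/8, 1/3)

P1 indiff ⇒ q·0+(1-q)·9 = q·2+(1-q)·8 ⇒ q(-2) = (1-q)(-1) ⇒ q = 1/3
P2 indiff ⇒ p·7+(1-p)·0 = p·1+(1-p)·10 ⇒ p(6) = (1-p)(10) ⇒ p = 5/8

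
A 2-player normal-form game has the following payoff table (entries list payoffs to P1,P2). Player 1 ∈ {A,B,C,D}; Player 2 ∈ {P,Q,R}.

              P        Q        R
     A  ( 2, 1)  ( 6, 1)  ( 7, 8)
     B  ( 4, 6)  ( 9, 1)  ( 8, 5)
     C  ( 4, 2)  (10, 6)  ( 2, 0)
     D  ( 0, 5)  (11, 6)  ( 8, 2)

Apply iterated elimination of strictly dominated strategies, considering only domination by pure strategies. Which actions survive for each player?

P1 drop A (B beats it: P:4>2 Q:9>6 R:8>7)
P2 drop R (P beats it: B:6>5 C:2>0 D:5>2)
P1→{B,C,D} P2→{P,Q}

IESDS → P1:{B,C,D} P2:{P,Q}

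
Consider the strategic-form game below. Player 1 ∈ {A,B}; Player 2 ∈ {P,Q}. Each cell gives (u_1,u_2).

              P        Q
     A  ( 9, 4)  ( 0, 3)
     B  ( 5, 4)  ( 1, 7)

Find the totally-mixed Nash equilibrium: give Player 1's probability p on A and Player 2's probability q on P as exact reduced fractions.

(p,q) = (3/4, 1/5)

P1 indiff ⇒ q·9+(1-q)·0 = q·5+(1-q)·1 ⇒ q(4) = (1-q)(1) ⇒ q = 1/5
P2 indiff ⇒ p·4+(1-p)·4 = p·3+(1-p)·7 ⇒ p(1) = (1-p)(3) ⇒ p = 3/4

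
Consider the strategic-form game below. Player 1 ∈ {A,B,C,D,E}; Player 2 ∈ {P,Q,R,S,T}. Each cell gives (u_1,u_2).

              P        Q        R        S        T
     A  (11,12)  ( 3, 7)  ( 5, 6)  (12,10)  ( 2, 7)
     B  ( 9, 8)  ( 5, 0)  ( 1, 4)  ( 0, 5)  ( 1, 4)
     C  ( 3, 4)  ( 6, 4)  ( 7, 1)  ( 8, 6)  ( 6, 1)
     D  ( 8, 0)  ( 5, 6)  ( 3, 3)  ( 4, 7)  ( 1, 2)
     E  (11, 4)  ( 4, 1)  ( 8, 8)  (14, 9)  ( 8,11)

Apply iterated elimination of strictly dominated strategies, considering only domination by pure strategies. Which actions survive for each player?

P2 drop Q (S beats it: A:10>7 B:5>0 C:6>4 D:7>6 E:9>1)
P1 drop B (A beats it: P:11>9 R:5>1 S:12>0 T:2>1)
P1 drop C (E beats it: P:11>3 R:8>7 S:14>8 T:8>6)
P1 drop D (A beats it: P:11>8 R:5>3 S:12>4 T:2>1)
P2 drop R (S beats it: A:10>6 E:9>8)
P1→{A,E} P2→{P,S,T}

Remaining: P1:{A,E} P2:{P,S,T}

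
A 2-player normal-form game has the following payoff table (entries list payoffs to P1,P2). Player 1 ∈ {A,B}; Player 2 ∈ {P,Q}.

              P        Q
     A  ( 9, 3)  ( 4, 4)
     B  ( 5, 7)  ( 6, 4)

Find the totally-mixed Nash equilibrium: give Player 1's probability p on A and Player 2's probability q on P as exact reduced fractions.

P1 indiff ⇒ q·9+(1-q)·4 = q·5+(1-q)·6 ⇒ q(4) = (1-q)(2) ⇒ q = 1/3
P2 indiff ⇒ p·3+(1-p)·7 = p·4+(1-p)·4 ⇒ p(-1) = (1-p)(-3) ⇒ p = 3/4

P1 mixes 3/4 on A; P2 mixes 1/3 on P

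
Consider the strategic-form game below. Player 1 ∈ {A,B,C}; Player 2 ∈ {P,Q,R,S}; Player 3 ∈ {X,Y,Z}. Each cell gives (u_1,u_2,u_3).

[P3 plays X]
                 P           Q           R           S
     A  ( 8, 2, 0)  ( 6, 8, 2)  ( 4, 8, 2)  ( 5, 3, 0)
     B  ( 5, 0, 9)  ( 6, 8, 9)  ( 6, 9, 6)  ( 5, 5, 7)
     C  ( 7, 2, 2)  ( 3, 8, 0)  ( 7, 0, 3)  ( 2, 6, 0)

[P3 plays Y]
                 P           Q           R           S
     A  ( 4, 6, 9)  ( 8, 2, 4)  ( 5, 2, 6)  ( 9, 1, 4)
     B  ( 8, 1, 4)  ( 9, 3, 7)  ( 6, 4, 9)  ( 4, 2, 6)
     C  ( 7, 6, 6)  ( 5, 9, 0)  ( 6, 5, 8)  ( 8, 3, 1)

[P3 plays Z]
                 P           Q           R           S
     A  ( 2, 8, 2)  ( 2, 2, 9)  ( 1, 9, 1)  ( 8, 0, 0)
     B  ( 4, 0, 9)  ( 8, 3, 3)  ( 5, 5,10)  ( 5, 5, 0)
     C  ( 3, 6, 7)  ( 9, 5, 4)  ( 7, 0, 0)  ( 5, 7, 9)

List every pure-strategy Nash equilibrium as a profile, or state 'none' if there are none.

No pure NE.

(A,P,X): not NE [P2→R gives 8>2; P3→Y gives 9>0]
(A,P,Y): not NE [P1→B gives 8>4]
(A,P,Z): not NE [P1→B gives 4>2; P2→R gives 9>8; P3→Y gives 9>2]
(A,Q,X): not NE [P3→Z gives 9>2]
(A,Q,Y): not NE [P1→B gives 9>8; P2→P gives 6>2; P3→Z gives 9>4]
(A,Q,Z): not NE [P1→C gives 9>2; P2→R gives 9>2]
(A,R,X): not NE [P1→C gives 7>4; P3→Y gives 6>2]
(A,R,Y): not NE [P1→C gives 6>5; P2→P gives 6>2]
(A,R,Z): not NE [P1→C gives 7>1; P3→Y gives 6>1]
(A,S,X): not NE [P2→R gives 8>3; P3→Y gives 4>0]
(A,S,Y): not NE [P2→P gives 6>1]
(A,S,Z): not NE [P2→R gives 9>0; P3→Y gives 4>0]
(B,P,X): not NE [P1→A gives 8>5; P2→R gives 9>0]
(B,P,Y): not NE [P2→R gives 4>1; P3→Z gives 9>4]
(B,P,Z): not NE [P2→S gives 5>0]
(B,Q,X): not NE [P2→R gives 9>8]
(B,Q,Y): not NE [P2→R gives 4>3; P3→X gives 9>7]
(B,Q,Z): not NE [P1→C gives 9>8; P2→S gives 5>3; P3→X gives 9>3]
(B,R,X): not NE [P1→C gives 7>6; P3→Z gives 10>6]
(B,R,Y): not NE [P3→Z gives 10>9]
(B,R,Z): not NE [P1→C gives 7>5]
(B,S,X): not NE [P2→R gives 9>5]
(B,S,Y): not NE [P1→A gives 9>4; P2→R gives 4>2; P3→X gives 7>6]
(B,S,Z): not NE [P1→A gives 8>5; P3→X gives 7>0]
(C,P,X): not NE [P1→A gives 8>7; P2→Q gives 8>2; P3→Z gives 7>2]
(C,P,Y): not NE [P1→B gives 8>7; P2→Q gives 9>6; P3→Z gives 7>6]
(C,P,Z): not NE [P1→B gives 4>3; P2→S gives 7>6]
(C,Q,X): not NE [P1→B gives 6>3; P3→Z gives 4>0]
(C,Q,Y): not NE [P1→B gives 9>5; P3→Z gives 4>0]
(C,Q,Z): not NE [P2→S gives 7>5]
(C,R,X): not NE [P2→Q gives 8>0; P3→Y gives 8>3]
(C,R,Y): not NE [P2→Q gives 9>5]
(C,R,Z): not NE [P2→S gives 7>0; P3→Y gives 8>0]
(C,S,X): not NE [P1→B gives 5>2; P2→Q gives 8>6; P3→Z gives 9>0]
(C,S,Y): not NE [P1→A gives 9>8; P2→Q gives 9>3; P3→Z gives 9>1]
(C,S,Z): not NE [P1→A gives 8>5]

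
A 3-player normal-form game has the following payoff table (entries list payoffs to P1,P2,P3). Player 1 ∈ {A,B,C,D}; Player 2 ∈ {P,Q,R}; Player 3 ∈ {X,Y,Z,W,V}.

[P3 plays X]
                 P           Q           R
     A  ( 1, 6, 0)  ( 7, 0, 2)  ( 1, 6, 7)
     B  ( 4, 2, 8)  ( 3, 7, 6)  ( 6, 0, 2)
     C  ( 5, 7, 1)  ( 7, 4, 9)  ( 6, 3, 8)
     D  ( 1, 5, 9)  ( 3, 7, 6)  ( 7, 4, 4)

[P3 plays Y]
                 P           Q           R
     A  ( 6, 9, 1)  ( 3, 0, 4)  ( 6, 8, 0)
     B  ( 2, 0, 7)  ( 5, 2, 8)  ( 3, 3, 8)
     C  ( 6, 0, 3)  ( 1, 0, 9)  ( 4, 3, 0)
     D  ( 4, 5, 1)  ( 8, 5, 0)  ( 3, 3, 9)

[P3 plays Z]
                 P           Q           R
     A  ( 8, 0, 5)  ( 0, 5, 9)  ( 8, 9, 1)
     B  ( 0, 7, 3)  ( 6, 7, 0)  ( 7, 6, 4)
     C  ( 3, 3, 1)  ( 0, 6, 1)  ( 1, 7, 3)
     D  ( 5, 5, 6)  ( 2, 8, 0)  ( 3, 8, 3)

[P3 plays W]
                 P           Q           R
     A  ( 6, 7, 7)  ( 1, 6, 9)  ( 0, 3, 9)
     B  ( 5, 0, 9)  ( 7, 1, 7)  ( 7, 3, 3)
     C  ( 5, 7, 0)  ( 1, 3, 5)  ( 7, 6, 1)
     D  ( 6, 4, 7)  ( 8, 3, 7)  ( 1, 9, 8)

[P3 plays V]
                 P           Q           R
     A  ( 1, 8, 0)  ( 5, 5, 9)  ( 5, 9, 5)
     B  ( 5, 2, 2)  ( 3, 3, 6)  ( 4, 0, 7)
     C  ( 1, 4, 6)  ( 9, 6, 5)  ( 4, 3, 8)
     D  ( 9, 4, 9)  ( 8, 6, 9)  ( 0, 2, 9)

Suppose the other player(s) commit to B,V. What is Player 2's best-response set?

BR_2 = {Q}

u_2(P vs B,V) = 2
u_2(Q vs B,V) = 3
u_2(R vs B,V) = 0
max payoff 3 at {Q}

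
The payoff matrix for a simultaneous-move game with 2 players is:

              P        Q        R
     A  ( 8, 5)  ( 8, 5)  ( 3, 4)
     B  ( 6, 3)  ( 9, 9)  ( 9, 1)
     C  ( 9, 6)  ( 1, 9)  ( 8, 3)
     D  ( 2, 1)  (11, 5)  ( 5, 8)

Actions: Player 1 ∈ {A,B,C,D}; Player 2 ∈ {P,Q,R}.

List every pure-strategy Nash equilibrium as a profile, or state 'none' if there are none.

PSNE: ∅

(A,P): not NE [P1→C gives 9>8]
(A,Q): not NE [P1→D gives 11>8]
(A,R): not NE [P1→B gives 9>3; P2→Q gives 5>4]
(B,P): not NE [P1→C gives 9>6; P2→Q gives 9>3]
(B,Q): not NE [P1→D gives 11>9]
(B,R): not NE [P2→Q gives 9>1]
(C,P): not NE [P2→Q gives 9>6]
(C,Q): not NE [P1→D gives 11>1]
(C,R): not NE [P1→B gives 9>8; P2→Q gives 9>3]
(D,P): not NE [P1→C gives 9>2; P2→R gives 8>1]
(D,Q): not NE [P2→R gives 8>5]
(D,R): not NE [P1→B gives 9>5]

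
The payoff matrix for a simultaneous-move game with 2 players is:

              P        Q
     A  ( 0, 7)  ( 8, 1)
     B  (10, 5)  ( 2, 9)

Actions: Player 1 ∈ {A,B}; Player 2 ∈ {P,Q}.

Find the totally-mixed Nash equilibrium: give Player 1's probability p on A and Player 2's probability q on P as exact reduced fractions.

P1 indiff ⇒ q·0+(1-q)·8 = q·10+(1-q)·2 ⇒ q(-10) = (1-q)(-6) ⇒ q = 3/8
P2 indiff ⇒ p·7+(1-p)·5 = p·1+(1-p)·9 ⇒ p(6) = (1-p)(4) ⇒ p = 2/5

P1 mixes 2/5 on A; P2 mixes 3/8 on P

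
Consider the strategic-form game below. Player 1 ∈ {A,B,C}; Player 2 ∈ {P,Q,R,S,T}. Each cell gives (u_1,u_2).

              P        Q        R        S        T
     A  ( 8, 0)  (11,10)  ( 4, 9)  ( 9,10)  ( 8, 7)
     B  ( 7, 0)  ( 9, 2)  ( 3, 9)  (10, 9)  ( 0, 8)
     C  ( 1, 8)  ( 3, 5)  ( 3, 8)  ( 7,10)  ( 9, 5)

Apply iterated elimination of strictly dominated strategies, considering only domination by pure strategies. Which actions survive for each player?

Remaining: P1:{A,B} P2:{Q,R,S}

P2 drop P (S beats it: A:10>0 B:9>0 C:10>8)
P2 drop T (R beats it: A:9>7 B:9>8 C:8>5)
P1 drop C (A beats it: Q:11>3 R:4>3 S:9>7)
P1→{A,B} P2→{Q,R,S}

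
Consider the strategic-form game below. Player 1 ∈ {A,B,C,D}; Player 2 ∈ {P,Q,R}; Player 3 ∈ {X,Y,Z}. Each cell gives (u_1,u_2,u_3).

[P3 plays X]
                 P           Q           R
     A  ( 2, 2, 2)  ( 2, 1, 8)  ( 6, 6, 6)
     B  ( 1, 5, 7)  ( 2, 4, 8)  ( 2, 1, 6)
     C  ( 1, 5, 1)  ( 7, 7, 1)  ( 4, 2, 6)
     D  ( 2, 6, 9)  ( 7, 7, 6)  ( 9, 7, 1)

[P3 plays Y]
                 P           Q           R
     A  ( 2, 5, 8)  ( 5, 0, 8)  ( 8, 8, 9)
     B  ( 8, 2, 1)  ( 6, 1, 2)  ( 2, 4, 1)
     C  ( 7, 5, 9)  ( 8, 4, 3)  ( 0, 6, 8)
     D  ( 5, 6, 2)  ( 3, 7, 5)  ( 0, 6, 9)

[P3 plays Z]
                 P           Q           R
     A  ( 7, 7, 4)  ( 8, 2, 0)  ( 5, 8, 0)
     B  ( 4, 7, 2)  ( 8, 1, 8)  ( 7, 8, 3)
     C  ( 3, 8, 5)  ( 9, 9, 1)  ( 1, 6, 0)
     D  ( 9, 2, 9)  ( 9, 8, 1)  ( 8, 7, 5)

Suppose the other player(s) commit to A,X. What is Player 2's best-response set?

P2 best: {R}

u_2(P vs A,X) = 2
u_2(Q vs A,X) = 1
u_2(R vs A,X) = 6
max payoff 6 at {R}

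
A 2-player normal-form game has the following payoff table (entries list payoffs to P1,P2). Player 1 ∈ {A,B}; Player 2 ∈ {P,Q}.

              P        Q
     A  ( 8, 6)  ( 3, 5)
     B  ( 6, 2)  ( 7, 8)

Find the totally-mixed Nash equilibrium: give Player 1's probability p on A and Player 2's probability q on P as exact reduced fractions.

(p,q) = (6/7, 2/3)

P1 indiff ⇒ q·8+(1-q)·3 = q·6+(1-q)·7 ⇒ q(2) = (1-q)(4) ⇒ q = 2/3
P2 indiff ⇒ p·6+(1-p)·2 = p·5+(1-p)·8 ⇒ p(1) = (1-p)(6) ⇒ p = 6/7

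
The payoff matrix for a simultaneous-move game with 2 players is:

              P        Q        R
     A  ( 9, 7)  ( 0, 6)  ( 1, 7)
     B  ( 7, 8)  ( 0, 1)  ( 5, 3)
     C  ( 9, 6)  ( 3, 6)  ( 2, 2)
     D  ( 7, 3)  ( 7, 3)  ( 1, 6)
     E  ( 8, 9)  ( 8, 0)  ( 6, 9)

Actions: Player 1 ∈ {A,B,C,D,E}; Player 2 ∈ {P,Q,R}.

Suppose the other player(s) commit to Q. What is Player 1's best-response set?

u_1(A vs Q) = 0
u_1(B vs Q) = 0
u_1(C vs Q) = 3
u_1(D vs Q) = 7
u_1(E vs Q) = 8
max payoff 8 at {E}

P1 best: {E}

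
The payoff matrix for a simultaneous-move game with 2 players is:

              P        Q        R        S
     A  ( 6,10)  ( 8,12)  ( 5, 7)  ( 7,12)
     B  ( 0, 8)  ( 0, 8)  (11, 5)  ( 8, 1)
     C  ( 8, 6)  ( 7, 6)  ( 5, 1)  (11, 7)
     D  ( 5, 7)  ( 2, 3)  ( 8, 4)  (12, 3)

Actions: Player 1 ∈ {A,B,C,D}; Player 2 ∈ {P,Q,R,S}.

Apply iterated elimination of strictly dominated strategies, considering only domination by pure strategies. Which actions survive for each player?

Remaining: P1:{A,C,D} P2:{P,Q,S}

P2 drop R (P beats it: A:10>7 B:8>5 C:6>1 D:7>4)
P1 drop B (C beats it: P:8>0 Q:7>0 S:11>8)
P1→{A,C,D} P2→{P,Q,S}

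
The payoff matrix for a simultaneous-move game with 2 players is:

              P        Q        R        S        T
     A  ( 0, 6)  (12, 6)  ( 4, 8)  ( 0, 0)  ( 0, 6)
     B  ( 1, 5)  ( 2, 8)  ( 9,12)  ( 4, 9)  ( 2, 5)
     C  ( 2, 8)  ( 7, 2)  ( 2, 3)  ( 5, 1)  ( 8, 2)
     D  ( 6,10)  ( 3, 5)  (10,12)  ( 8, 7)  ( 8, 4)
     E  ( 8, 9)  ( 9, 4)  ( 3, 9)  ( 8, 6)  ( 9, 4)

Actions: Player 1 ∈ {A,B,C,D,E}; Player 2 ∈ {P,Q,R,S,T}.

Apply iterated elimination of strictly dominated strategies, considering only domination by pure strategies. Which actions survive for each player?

IESDS → P1:{D,E} P2:{P,R}

P1 drop B (D beats it: P:6>1 Q:3>2 R:10>9 S:8>4 T:8>2)
P1 drop C (E beats it: P:8>2 Q:9>7 R:3>2 S:8>5 T:9>8)
P2 drop Q (R beats it: A:8>6 D:12>5 E:9>4)
P1 drop A (D beats it: P:6>0 R:10>4 S:8>0 T:8>0)
P2 drop S (P beats it: D:10>7 E:9>6)
P2 drop T (P beats it: D:10>4 E:9>4)
P1→{D,E} P2→{P,R}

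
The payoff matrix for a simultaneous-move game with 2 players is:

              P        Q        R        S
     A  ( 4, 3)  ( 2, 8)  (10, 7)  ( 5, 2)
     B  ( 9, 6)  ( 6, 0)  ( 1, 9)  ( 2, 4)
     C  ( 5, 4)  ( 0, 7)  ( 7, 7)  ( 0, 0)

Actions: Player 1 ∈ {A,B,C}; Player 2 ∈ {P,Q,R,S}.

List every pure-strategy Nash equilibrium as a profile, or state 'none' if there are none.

(A,P): not NE [P1→B gives 9>4; P2→Q gives 8>3]
(A,Q): not NE [P1→B gives 6>2]
(A,R): not NE [P2→Q gives 8>7]
(A,S): not NE [P2→Q gives 8>2]
(B,P): not NE [P2→R gives 9>6]
(B,Q): not NE [P2→R gives 9>0]
(B,R): not NE [P1→A gives 10>1]
(B,S): not NE [P1→A gives 5>2; P2→R gives 9>4]
(C,P): not NE [P1→B gives 9>5; P2→R gives 7>4]
(C,Q): not NE [P1→B gives 6>0]
(C,R): not NE [P1→A gives 10>7]
(C,S): not NE [P1→A gives 5>0; P2→R gives 7>0]

PSNE: ∅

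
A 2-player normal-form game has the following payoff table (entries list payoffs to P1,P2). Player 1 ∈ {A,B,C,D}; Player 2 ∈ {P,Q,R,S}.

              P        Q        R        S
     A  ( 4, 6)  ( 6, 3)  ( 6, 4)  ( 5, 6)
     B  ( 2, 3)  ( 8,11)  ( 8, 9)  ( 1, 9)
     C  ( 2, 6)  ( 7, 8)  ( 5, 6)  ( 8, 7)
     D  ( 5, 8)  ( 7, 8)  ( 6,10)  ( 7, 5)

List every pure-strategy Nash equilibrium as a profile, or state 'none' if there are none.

Nash profiles: (B,Q)

(A,P): not NE [P1→D gives 5>4]
(A,Q): not NE [P1→B gives 8>6; P2→S gives 6>3]
(A,R): not NE [P1→B gives 8>6; P2→S gives 6>4]
(A,S): not NE [P1→C gives 8>5]
(B,P): not NE [P1→D gives 5>2; P2→Q gives 11>3]
(B,Q): NE
(B,R): not NE [P2→Q gives 11>9]
(B,S): not NE [P1→C gives 8>1; P2→Q gives 11>9]
(C,P): not NE [P1→D gives 5>2; P2→Q gives 8>6]
(C,Q): not NE [P1→B gives 8>7]
(C,R): not NE [P1→B gives 8>5; P2→Q gives 8>6]
(C,S): not NE [P2→Q gives 8>7]
(D,P): not NE [P2→R gives 10>8]
(D,Q): not NE [P1→B gives 8>7; P2→R gives 10>8]
(D,R): not NE [P1→B gives 8>6]
(D,S): not NE [P1→C gives 8>7; P2→R gives 10>5]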